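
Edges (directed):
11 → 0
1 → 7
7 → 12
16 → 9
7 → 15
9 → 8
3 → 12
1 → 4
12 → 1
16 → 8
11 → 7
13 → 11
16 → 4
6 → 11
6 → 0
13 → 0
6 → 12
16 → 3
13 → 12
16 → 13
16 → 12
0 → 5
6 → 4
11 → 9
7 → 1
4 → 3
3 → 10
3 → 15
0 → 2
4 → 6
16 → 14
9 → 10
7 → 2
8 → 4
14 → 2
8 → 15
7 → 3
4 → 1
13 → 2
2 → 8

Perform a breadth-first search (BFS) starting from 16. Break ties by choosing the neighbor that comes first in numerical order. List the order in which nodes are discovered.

16 → 3 → 4 → 8 → 9 → 12 → 13 → 14 → 10 → 15 → 1 → 6 → 0 → 2 → 11 → 7 → 5

Visit 16; enqueue 3, 4, 8, 9, 12, 13, 14 → queue [3, 4, 8, 9, 12, 13, 14]
Visit 3; enqueue 10, 15 → queue [4, 8, 9, 12, 13, 14, 10, 15]
Visit 4; enqueue 1, 6 → queue [8, 9, 12, 13, 14, 10, 15, 1, 6]
Visit 8 → queue [9, 12, 13, 14, 10, 15, 1, 6]
Visit 9 → queue [12, 13, 14, 10, 15, 1, 6]
Visit 12 → queue [13, 14, 10, 15, 1, 6]
Visit 13; enqueue 0, 2, 11 → queue [14, 10, 15, 1, 6, 0, 2, 11]
Visit 14 → queue [10, 15, 1, 6, 0, 2, 11]
Visit 10 → queue [15, 1, 6, 0, 2, 11]
Visit 15 → queue [1, 6, 0, 2, 11]
Visit 1; enqueue 7 → queue [6, 0, 2, 11, 7]
Visit 6 → queue [0, 2, 11, 7]
Visit 0; enqueue 5 → queue [2, 11, 7, 5]
Visit 2 → queue [11, 7, 5]
Visit 11 → queue [7, 5]
Visit 7 → queue [5]
Visit 5 → queue []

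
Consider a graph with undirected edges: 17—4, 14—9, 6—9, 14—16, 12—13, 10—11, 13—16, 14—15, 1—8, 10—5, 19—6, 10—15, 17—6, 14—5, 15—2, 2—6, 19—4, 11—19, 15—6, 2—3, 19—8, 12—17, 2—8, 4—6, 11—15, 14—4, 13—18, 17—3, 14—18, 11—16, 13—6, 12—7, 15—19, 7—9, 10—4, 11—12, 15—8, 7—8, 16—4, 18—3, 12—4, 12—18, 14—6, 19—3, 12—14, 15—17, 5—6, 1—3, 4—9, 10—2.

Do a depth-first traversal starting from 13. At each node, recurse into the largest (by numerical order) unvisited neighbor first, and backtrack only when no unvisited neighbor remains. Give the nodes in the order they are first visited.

13, 18, 14, 16, 11, 19, 15, 17, 12, 7, 9, 6, 5, 10, 4, 2, 8, 1, 3

Visit 13
13 → 18
18 → 14
14 → 16
16 → 11
11 → 19
19 → 15
15 → 17
17 → 12
12 → 7
7 → 9
9 → 6
6 → 5
5 → 10
10 → 4
10 → 2
2 → 8
8 → 1
1 → 3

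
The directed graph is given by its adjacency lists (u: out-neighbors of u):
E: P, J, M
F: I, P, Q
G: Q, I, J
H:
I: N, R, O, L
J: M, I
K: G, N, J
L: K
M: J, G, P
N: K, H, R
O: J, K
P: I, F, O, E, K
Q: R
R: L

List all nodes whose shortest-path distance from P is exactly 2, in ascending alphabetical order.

Level 0: P
Level 1: E, F, I, K, O
Level 2: G, J, L, M, N, Q, R
Level 3: H

G, J, L, M, N, Q, R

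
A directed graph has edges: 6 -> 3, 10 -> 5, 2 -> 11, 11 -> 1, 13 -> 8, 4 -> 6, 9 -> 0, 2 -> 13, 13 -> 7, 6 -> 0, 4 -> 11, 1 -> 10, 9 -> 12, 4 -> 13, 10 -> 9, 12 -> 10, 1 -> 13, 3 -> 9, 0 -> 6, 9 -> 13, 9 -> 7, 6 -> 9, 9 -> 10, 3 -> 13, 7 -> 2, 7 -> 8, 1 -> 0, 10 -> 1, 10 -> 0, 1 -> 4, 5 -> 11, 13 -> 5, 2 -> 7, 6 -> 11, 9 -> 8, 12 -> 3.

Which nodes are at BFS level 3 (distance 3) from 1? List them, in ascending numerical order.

2, 3, 12

Level 0: 1
Level 1: 0, 4, 10, 13
Level 2: 5, 6, 7, 8, 9, 11
Level 3: 2, 3, 12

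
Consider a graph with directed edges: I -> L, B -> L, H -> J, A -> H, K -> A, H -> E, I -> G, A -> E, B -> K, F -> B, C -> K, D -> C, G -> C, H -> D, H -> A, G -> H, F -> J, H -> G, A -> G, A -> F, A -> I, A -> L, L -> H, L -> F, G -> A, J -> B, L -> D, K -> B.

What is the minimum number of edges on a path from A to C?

Level 0: A
Level 1: E, F, G, H, I, L
Level 2: B, C, D, J
Level 3: K
C first appears at level 2.

2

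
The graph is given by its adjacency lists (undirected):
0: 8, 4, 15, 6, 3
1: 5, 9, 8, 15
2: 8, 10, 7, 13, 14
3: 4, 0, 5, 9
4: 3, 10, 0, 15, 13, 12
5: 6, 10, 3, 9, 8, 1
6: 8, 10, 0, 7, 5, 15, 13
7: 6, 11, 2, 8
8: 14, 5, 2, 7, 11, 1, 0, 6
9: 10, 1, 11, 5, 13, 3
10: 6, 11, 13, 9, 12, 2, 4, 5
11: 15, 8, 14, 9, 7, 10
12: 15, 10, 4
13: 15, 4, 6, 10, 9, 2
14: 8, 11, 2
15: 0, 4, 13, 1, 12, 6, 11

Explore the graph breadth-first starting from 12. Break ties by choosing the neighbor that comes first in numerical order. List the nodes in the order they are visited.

12 4 10 15 0 3 13 2 5 6 9 11 1 8 7 14

Visit 12; enqueue 4, 10, 15 → queue [4, 10, 15]
Visit 4; enqueue 0, 3, 13 → queue [10, 15, 0, 3, 13]
Visit 10; enqueue 2, 5, 6, 9, 11 → queue [15, 0, 3, 13, 2, 5, 6, 9, 11]
Visit 15; enqueue 1 → queue [0, 3, 13, 2, 5, 6, 9, 11, 1]
Visit 0; enqueue 8 → queue [3, 13, 2, 5, 6, 9, 11, 1, 8]
Visit 3 → queue [13, 2, 5, 6, 9, 11, 1, 8]
Visit 13 → queue [2, 5, 6, 9, 11, 1, 8]
Visit 2; enqueue 7, 14 → queue [5, 6, 9, 11, 1, 8, 7, 14]
Visit 5 → queue [6, 9, 11, 1, 8, 7, 14]
Visit 6 → queue [9, 11, 1, 8, 7, 14]
Visit 9 → queue [11, 1, 8, 7, 14]
Visit 11 → queue [1, 8, 7, 14]
Visit 1 → queue [8, 7, 14]
Visit 8 → queue [7, 14]
Visit 7 → queue [14]
Visit 14 → queue []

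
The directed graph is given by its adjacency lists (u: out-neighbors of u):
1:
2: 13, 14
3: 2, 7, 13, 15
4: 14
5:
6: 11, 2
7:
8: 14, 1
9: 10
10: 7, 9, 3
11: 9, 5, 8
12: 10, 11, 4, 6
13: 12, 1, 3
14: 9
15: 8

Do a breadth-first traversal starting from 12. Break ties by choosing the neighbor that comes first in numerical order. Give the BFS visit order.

12, 4, 6, 10, 11, 14, 2, 3, 7, 9, 5, 8, 13, 15, 1

Visit 12; enqueue 4, 6, 10, 11 → queue [4, 6, 10, 11]
Visit 4; enqueue 14 → queue [6, 10, 11, 14]
Visit 6; enqueue 2 → queue [10, 11, 14, 2]
Visit 10; enqueue 3, 7, 9 → queue [11, 14, 2, 3, 7, 9]
Visit 11; enqueue 5, 8 → queue [14, 2, 3, 7, 9, 5, 8]
Visit 14 → queue [2, 3, 7, 9, 5, 8]
Visit 2; enqueue 13 → queue [3, 7, 9, 5, 8, 13]
Visit 3; enqueue 15 → queue [7, 9, 5, 8, 13, 15]
Visit 7 → queue [9, 5, 8, 13, 15]
Visit 9 → queue [5, 8, 13, 15]
Visit 5 → queue [8, 13, 15]
Visit 8; enqueue 1 → queue [13, 15, 1]
Visit 13 → queue [15, 1]
Visit 15 → queue [1]
Visit 1 → queue []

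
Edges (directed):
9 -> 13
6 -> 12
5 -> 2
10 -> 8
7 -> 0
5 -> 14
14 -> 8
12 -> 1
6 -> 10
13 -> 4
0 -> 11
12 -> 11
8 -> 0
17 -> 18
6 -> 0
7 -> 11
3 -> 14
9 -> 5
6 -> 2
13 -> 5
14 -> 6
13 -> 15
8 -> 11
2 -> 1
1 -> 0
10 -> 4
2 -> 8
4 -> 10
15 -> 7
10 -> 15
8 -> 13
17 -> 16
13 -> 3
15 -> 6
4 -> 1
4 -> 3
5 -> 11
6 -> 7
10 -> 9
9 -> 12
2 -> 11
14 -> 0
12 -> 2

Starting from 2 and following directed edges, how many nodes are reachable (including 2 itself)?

16

BFS from 2 visits: 2, 11, 8, 1, 13, 0, 15, 5, 4, 3, 7, 6, 14, 10, 12, 9
Reachable nodes: 16 of 19 total.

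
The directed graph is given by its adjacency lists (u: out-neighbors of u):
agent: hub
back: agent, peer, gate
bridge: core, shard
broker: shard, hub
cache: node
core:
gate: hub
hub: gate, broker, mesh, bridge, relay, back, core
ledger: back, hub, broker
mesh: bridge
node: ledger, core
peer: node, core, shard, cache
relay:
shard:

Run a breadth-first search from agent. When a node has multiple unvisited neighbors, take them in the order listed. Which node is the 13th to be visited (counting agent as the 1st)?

Visit agent; enqueue hub → queue [hub]
Visit hub; enqueue gate, broker, mesh, bridge, relay, back, core → queue [gate, broker, mesh, bridge, relay, back, core]
Visit gate → queue [broker, mesh, bridge, relay, back, core]
Visit broker; enqueue shard → queue [mesh, bridge, relay, back, core, shard]
Visit mesh → queue [bridge, relay, back, core, shard]
Visit bridge → queue [relay, back, core, shard]
Visit relay → queue [back, core, shard]
Visit back; enqueue peer → queue [core, shard, peer]
Visit core → queue [shard, peer]
Visit shard → queue [peer]
Visit peer; enqueue node, cache → queue [node, cache]
Visit node; enqueue ledger → queue [cache, ledger]
Visit cache → queue [ledger]
Visit ledger → queue []

Visit order: agent, hub, gate, broker, mesh, bridge, relay, back, core, shard, peer, node, cache, ledger

cache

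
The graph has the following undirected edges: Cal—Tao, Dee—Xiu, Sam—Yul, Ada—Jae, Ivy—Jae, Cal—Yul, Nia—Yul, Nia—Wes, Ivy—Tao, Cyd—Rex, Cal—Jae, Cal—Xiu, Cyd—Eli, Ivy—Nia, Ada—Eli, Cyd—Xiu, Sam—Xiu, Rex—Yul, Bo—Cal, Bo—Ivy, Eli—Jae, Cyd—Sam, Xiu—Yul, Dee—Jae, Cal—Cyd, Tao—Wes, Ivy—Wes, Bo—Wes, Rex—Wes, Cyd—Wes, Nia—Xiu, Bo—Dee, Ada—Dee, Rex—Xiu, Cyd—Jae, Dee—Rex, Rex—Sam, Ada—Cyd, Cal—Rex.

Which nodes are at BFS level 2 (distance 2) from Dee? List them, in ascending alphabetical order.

Cal, Cyd, Eli, Ivy, Nia, Sam, Wes, Yul

Level 0: Dee
Level 1: Ada, Bo, Jae, Rex, Xiu
Level 2: Cal, Cyd, Eli, Ivy, Nia, Sam, Wes, Yul
Level 3: Tao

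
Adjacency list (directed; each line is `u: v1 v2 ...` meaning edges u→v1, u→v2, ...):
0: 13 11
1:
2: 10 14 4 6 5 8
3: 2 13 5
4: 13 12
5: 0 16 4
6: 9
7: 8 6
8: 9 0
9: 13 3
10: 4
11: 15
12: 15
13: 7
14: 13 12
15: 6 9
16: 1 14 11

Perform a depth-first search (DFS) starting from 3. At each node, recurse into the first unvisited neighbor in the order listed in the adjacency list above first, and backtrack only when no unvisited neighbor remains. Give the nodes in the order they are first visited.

3 -> 2 -> 10 -> 4 -> 13 -> 7 -> 8 -> 9 -> 0 -> 11 -> 15 -> 6 -> 12 -> 14 -> 5 -> 16 -> 1

Visit 3
3 → 2
2 → 10
10 → 4
4 → 13
13 → 7
7 → 8
8 → 9
8 → 0
0 → 11
11 → 15
15 → 6
4 → 12
2 → 14
2 → 5
5 → 16
16 → 1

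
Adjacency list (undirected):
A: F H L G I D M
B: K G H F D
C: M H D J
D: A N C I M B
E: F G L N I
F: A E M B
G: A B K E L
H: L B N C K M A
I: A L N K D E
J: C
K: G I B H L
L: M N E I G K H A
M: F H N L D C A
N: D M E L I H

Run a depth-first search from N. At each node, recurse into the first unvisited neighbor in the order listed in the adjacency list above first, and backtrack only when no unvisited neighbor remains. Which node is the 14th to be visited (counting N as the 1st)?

Visit N
N → D
D → A
A → F
F → E
E → G
G → B
B → K
K → I
I → L
L → M
M → H
H → C
C → J

Visit order: N, D, A, F, E, G, B, K, I, L, M, H, C, J

J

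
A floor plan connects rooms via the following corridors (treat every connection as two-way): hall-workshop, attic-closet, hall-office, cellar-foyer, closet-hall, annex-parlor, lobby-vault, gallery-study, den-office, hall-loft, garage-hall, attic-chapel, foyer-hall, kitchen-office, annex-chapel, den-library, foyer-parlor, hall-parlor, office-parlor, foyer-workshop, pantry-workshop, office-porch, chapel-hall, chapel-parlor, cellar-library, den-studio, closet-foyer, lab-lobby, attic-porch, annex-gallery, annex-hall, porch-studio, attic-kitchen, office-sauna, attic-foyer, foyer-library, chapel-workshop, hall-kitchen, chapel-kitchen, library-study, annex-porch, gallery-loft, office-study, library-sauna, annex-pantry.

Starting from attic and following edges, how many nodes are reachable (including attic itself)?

21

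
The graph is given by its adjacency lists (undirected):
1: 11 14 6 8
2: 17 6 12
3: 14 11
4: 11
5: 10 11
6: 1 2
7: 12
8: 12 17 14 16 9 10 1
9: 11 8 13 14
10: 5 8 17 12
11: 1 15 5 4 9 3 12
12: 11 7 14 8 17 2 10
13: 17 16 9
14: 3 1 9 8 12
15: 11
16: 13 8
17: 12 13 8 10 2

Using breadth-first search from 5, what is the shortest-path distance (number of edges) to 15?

Level 0: 5
Level 1: 10, 11
Level 2: 1, 3, 4, 8, 9, 12, 15, 17
Level 3: 2, 6, 7, 13, 14, 16
15 first appears at level 2.

2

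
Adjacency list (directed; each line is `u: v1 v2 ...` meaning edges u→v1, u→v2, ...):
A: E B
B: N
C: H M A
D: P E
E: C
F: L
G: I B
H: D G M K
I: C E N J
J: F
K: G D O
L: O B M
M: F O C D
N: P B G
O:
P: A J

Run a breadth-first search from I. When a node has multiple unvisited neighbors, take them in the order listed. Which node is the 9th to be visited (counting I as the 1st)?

P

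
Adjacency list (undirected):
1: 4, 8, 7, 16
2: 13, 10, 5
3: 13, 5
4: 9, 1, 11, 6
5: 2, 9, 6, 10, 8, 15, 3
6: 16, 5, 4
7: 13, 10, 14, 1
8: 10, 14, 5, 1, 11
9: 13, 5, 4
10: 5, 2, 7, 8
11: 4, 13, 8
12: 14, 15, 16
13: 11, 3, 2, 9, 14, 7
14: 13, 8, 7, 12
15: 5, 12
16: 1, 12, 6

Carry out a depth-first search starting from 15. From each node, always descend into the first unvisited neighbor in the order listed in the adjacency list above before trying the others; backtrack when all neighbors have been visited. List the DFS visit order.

Visit 15
15 → 5
5 → 2
2 → 13
13 → 11
11 → 4
4 → 9
4 → 1
1 → 8
8 → 10
10 → 7
7 → 14
14 → 12
12 → 16
16 → 6
13 → 3

15 -> 5 -> 2 -> 13 -> 11 -> 4 -> 9 -> 1 -> 8 -> 10 -> 7 -> 14 -> 12 -> 16 -> 6 -> 3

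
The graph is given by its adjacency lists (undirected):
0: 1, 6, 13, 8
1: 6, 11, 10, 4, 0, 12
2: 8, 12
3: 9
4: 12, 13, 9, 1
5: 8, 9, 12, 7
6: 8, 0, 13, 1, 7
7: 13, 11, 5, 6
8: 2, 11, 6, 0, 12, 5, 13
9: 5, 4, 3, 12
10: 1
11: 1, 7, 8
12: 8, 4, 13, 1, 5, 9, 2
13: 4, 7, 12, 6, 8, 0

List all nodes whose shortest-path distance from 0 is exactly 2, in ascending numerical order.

Level 0: 0
Level 1: 1, 6, 8, 13
Level 2: 2, 4, 5, 7, 10, 11, 12
Level 3: 9
Level 4: 3

2, 4, 5, 7, 10, 11, 12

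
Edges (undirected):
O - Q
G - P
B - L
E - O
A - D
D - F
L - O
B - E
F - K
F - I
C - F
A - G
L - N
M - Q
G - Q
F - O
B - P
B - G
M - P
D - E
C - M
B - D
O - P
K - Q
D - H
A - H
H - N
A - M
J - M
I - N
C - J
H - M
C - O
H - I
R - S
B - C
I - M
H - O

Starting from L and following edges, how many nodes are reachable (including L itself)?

17

BFS from L visits: L, B, N, O, C, D, E, G, P, H, I, F, Q, J, M, A, K
Reachable nodes: 17 of 19 total.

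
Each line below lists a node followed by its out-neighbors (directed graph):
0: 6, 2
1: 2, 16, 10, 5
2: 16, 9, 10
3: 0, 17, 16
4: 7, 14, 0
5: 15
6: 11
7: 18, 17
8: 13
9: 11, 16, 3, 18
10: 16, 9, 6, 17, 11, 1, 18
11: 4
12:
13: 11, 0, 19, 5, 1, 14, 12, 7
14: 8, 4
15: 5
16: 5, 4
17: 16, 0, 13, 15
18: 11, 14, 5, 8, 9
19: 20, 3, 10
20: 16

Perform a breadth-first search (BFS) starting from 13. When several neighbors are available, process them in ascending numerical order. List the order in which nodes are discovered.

13 → 0 → 1 → 5 → 7 → 11 → 12 → 14 → 19 → 2 → 6 → 10 → 16 → 15 → 17 → 18 → 4 → 8 → 3 → 20 → 9

Visit 13; enqueue 0, 1, 5, 7, 11, 12, 14, 19 → queue [0, 1, 5, 7, 11, 12, 14, 19]
Visit 0; enqueue 2, 6 → queue [1, 5, 7, 11, 12, 14, 19, 2, 6]
Visit 1; enqueue 10, 16 → queue [5, 7, 11, 12, 14, 19, 2, 6, 10, 16]
Visit 5; enqueue 15 → queue [7, 11, 12, 14, 19, 2, 6, 10, 16, 15]
Visit 7; enqueue 17, 18 → queue [11, 12, 14, 19, 2, 6, 10, 16, 15, 17, 18]
Visit 11; enqueue 4 → queue [12, 14, 19, 2, 6, 10, 16, 15, 17, 18, 4]
Visit 12 → queue [14, 19, 2, 6, 10, 16, 15, 17, 18, 4]
Visit 14; enqueue 8 → queue [19, 2, 6, 10, 16, 15, 17, 18, 4, 8]
Visit 19; enqueue 3, 20 → queue [2, 6, 10, 16, 15, 17, 18, 4, 8, 3, 20]
Visit 2; enqueue 9 → queue [6, 10, 16, 15, 17, 18, 4, 8, 3, 20, 9]
Visit 6 → queue [10, 16, 15, 17, 18, 4, 8, 3, 20, 9]
Visit 10 → queue [16, 15, 17, 18, 4, 8, 3, 20, 9]
Visit 16 → queue [15, 17, 18, 4, 8, 3, 20, 9]
Visit 15 → queue [17, 18, 4, 8, 3, 20, 9]
Visit 17 → queue [18, 4, 8, 3, 20, 9]
Visit 18 → queue [4, 8, 3, 20, 9]
Visit 4 → queue [8, 3, 20, 9]
Visit 8 → queue [3, 20, 9]
Visit 3 → queue [20, 9]
Visit 20 → queue [9]
Visit 9 → queue []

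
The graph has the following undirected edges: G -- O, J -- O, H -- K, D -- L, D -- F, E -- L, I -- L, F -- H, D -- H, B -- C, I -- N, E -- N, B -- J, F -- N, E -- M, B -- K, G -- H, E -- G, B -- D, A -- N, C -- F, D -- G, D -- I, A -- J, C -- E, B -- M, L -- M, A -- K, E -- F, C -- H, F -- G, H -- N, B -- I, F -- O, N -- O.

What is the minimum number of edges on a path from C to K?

Level 0: C
Level 1: B, E, F, H
Level 2: D, G, I, J, K, L, M, N, O
Level 3: A
K first appears at level 2.

2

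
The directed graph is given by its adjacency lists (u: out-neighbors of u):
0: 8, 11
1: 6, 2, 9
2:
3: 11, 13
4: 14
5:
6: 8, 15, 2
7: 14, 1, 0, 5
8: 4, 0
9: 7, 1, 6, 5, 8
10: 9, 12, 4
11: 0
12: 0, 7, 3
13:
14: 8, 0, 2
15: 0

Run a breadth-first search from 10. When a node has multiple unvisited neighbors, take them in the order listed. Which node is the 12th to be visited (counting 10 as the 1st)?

Visit 10; enqueue 9, 12, 4 → queue [9, 12, 4]
Visit 9; enqueue 7, 1, 6, 5, 8 → queue [12, 4, 7, 1, 6, 5, 8]
Visit 12; enqueue 0, 3 → queue [4, 7, 1, 6, 5, 8, 0, 3]
Visit 4; enqueue 14 → queue [7, 1, 6, 5, 8, 0, 3, 14]
Visit 7 → queue [1, 6, 5, 8, 0, 3, 14]
Visit 1; enqueue 2 → queue [6, 5, 8, 0, 3, 14, 2]
Visit 6; enqueue 15 → queue [5, 8, 0, 3, 14, 2, 15]
Visit 5 → queue [8, 0, 3, 14, 2, 15]
Visit 8 → queue [0, 3, 14, 2, 15]
Visit 0; enqueue 11 → queue [3, 14, 2, 15, 11]
Visit 3; enqueue 13 → queue [14, 2, 15, 11, 13]
Visit 14 → queue [2, 15, 11, 13]
Visit 2 → queue [15, 11, 13]
Visit 15 → queue [11, 13]
Visit 11 → queue [13]
Visit 13 → queue []

Visit order: 10, 9, 12, 4, 7, 1, 6, 5, 8, 0, 3, 14, 2, 15, 11, 13

14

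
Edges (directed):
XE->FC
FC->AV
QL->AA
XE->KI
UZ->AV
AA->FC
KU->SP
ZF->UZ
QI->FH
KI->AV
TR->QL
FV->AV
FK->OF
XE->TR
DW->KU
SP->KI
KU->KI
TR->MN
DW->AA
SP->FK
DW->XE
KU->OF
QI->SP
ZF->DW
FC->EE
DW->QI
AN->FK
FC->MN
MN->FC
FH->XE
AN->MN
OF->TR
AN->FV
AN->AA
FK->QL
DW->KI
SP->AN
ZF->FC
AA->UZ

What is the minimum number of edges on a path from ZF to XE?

2

Level 0: ZF
Level 1: DW, FC, UZ
Level 2: AA, AV, EE, KI, KU, MN, QI, XE
Level 3: FH, OF, SP, TR
Level 4: AN, FK, QL
Level 5: FV
XE first appears at level 2.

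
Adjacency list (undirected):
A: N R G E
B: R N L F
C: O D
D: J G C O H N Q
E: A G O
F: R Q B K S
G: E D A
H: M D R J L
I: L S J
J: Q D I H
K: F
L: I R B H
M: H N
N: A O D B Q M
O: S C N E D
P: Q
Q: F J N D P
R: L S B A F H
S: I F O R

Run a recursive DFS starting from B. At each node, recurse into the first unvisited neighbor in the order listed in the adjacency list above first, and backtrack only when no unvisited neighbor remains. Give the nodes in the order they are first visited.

B → R → L → I → S → F → Q → J → D → G → E → A → N → O → C → M → H → P → K

Visit B
B → R
R → L
L → I
I → S
S → F
F → Q
Q → J
J → D
D → G
G → E
E → A
A → N
N → O
O → C
N → M
M → H
Q → P
F → K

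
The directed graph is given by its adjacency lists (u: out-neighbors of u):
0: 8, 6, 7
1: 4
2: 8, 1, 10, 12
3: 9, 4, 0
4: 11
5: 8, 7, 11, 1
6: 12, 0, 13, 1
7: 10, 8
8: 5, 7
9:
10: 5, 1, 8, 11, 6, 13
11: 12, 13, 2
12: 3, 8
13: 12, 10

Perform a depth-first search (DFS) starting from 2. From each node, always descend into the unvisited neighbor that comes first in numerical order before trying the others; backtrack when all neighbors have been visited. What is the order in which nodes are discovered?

2 1 4 11 12 3 0 6 13 10 5 7 8 9

Visit 2
2 → 1
1 → 4
4 → 11
11 → 12
12 → 3
3 → 0
0 → 6
6 → 13
13 → 10
10 → 5
5 → 7
7 → 8
3 → 9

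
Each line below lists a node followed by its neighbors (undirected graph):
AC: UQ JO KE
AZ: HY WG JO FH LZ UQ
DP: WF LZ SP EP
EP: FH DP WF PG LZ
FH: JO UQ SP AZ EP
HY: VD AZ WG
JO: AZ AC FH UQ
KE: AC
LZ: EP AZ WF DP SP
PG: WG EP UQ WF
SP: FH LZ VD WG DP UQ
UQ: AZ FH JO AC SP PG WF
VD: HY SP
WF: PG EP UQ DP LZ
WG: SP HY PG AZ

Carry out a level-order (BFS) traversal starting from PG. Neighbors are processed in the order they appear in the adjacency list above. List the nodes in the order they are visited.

PG → WG → EP → UQ → WF → SP → HY → AZ → FH → DP → LZ → JO → AC → VD → KE

Visit PG; enqueue WG, EP, UQ, WF → queue [WG, EP, UQ, WF]
Visit WG; enqueue SP, HY, AZ → queue [EP, UQ, WF, SP, HY, AZ]
Visit EP; enqueue FH, DP, LZ → queue [UQ, WF, SP, HY, AZ, FH, DP, LZ]
Visit UQ; enqueue JO, AC → queue [WF, SP, HY, AZ, FH, DP, LZ, JO, AC]
Visit WF → queue [SP, HY, AZ, FH, DP, LZ, JO, AC]
Visit SP; enqueue VD → queue [HY, AZ, FH, DP, LZ, JO, AC, VD]
Visit HY → queue [AZ, FH, DP, LZ, JO, AC, VD]
Visit AZ → queue [FH, DP, LZ, JO, AC, VD]
Visit FH → queue [DP, LZ, JO, AC, VD]
Visit DP → queue [LZ, JO, AC, VD]
Visit LZ → queue [JO, AC, VD]
Visit JO → queue [AC, VD]
Visit AC; enqueue KE → queue [VD, KE]
Visit VD → queue [KE]
Visit KE → queue []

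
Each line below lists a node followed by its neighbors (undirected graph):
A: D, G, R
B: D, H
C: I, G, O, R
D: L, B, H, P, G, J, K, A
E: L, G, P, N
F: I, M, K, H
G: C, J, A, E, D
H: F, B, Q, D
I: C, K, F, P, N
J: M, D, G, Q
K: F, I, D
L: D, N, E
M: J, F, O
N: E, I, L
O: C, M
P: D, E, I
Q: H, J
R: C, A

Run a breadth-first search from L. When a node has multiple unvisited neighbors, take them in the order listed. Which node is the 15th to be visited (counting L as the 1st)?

C

Visit L; enqueue D, N, E → queue [D, N, E]
Visit D; enqueue B, H, P, G, J, K, A → queue [N, E, B, H, P, G, J, K, A]
Visit N; enqueue I → queue [E, B, H, P, G, J, K, A, I]
Visit E → queue [B, H, P, G, J, K, A, I]
Visit B → queue [H, P, G, J, K, A, I]
Visit H; enqueue F, Q → queue [P, G, J, K, A, I, F, Q]
Visit P → queue [G, J, K, A, I, F, Q]
Visit G; enqueue C → queue [J, K, A, I, F, Q, C]
Visit J; enqueue M → queue [K, A, I, F, Q, C, M]
Visit K → queue [A, I, F, Q, C, M]
Visit A; enqueue R → queue [I, F, Q, C, M, R]
Visit I → queue [F, Q, C, M, R]
Visit F → queue [Q, C, M, R]
Visit Q → queue [C, M, R]
Visit C; enqueue O → queue [M, R, O]
Visit M → queue [R, O]
Visit R → queue [O]
Visit O → queue []

Visit order: L, D, N, E, B, H, P, G, J, K, A, I, F, Q, C, M, R, O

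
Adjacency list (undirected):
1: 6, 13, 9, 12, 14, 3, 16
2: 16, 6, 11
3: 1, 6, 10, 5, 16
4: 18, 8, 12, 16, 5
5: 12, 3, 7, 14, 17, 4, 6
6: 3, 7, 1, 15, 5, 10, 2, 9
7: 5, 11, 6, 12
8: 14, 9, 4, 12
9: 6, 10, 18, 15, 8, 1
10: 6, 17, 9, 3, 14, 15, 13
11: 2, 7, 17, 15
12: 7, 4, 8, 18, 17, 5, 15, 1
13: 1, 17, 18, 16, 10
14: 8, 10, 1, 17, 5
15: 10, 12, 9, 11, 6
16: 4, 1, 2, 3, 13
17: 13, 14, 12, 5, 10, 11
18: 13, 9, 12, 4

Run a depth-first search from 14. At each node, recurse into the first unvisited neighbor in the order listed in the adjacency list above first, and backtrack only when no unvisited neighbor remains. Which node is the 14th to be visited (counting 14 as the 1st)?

16

Visit 14
14 → 8
8 → 9
9 → 6
6 → 3
3 → 1
1 → 13
13 → 17
17 → 12
12 → 7
7 → 5
5 → 4
4 → 18
4 → 16
16 → 2
2 → 11
11 → 15
15 → 10

Visit order: 14, 8, 9, 6, 3, 1, 13, 17, 12, 7, 5, 4, 18, 16, 2, 11, 15, 10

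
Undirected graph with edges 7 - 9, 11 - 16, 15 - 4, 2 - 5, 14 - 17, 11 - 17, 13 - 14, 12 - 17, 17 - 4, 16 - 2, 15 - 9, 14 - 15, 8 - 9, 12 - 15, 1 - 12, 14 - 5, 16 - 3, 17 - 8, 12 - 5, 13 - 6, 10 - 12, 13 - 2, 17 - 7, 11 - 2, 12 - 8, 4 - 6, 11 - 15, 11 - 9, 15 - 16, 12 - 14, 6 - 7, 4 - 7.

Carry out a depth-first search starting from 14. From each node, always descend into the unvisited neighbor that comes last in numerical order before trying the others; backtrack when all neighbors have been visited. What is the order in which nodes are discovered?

Visit 14
14 → 17
17 → 12
12 → 15
15 → 16
16 → 11
11 → 9
9 → 8
9 → 7
7 → 6
6 → 13
13 → 2
2 → 5
6 → 4
16 → 3
12 → 10
12 → 1

14 -> 17 -> 12 -> 15 -> 16 -> 11 -> 9 -> 8 -> 7 -> 6 -> 13 -> 2 -> 5 -> 4 -> 3 -> 10 -> 1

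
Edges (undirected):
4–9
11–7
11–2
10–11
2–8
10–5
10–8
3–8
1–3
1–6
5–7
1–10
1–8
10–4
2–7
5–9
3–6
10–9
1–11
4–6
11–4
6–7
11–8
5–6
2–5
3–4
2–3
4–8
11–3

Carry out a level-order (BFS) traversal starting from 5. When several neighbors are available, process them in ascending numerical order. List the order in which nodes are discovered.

Visit 5; enqueue 2, 6, 7, 9, 10 → queue [2, 6, 7, 9, 10]
Visit 2; enqueue 3, 8, 11 → queue [6, 7, 9, 10, 3, 8, 11]
Visit 6; enqueue 1, 4 → queue [7, 9, 10, 3, 8, 11, 1, 4]
Visit 7 → queue [9, 10, 3, 8, 11, 1, 4]
Visit 9 → queue [10, 3, 8, 11, 1, 4]
Visit 10 → queue [3, 8, 11, 1, 4]
Visit 3 → queue [8, 11, 1, 4]
Visit 8 → queue [11, 1, 4]
Visit 11 → queue [1, 4]
Visit 1 → queue [4]
Visit 4 → queue []

5 2 6 7 9 10 3 8 11 1 4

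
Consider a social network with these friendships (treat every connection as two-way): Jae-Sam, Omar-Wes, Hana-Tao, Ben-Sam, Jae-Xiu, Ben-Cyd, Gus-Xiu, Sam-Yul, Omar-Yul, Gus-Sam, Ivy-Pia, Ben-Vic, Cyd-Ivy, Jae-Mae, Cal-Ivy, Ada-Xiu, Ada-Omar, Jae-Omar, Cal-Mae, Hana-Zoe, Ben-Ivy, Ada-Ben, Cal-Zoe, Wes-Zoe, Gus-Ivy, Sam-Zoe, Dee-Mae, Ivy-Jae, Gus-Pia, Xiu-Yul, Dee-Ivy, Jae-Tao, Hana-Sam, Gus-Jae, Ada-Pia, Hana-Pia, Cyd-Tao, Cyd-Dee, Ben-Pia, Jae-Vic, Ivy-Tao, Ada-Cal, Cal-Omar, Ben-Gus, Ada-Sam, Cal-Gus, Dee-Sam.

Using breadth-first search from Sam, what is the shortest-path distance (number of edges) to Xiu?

2

Level 0: Sam
Level 1: Ada, Ben, Dee, Gus, Hana, Jae, Yul, Zoe
Level 2: Cal, Cyd, Ivy, Mae, Omar, Pia, Tao, Vic, Wes, Xiu
Xiu first appears at level 2.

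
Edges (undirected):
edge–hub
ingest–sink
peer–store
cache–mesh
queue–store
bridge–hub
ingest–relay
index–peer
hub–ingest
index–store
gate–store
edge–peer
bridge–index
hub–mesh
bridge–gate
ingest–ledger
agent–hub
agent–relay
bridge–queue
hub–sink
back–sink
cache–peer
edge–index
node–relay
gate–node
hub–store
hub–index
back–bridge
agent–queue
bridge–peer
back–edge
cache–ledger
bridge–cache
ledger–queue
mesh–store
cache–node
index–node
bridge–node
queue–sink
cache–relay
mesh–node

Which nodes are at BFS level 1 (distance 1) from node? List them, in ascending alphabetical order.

Level 0: node
Level 1: bridge, cache, gate, index, mesh, relay
Level 2: agent, back, edge, hub, ingest, ledger, peer, queue, store
Level 3: sink

bridge, cache, gate, index, mesh, relay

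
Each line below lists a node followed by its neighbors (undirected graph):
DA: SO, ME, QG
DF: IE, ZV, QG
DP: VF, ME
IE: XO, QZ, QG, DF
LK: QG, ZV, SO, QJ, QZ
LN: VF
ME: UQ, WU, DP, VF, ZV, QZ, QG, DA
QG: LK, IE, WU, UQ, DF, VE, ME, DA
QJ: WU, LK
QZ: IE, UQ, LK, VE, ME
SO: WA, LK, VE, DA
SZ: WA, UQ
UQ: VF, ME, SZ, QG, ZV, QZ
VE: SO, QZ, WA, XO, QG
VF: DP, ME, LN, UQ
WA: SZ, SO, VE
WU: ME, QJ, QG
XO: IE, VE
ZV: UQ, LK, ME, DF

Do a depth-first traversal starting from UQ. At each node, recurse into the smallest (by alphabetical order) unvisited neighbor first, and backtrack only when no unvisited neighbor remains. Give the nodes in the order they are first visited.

UQ ME DA QG DF IE QZ LK QJ WU SO VE WA SZ XO ZV DP VF LN

Visit UQ
UQ → ME
ME → DA
DA → QG
QG → DF
DF → IE
IE → QZ
QZ → LK
LK → QJ
QJ → WU
LK → SO
SO → VE
VE → WA
WA → SZ
VE → XO
LK → ZV
ME → DP
DP → VF
VF → LN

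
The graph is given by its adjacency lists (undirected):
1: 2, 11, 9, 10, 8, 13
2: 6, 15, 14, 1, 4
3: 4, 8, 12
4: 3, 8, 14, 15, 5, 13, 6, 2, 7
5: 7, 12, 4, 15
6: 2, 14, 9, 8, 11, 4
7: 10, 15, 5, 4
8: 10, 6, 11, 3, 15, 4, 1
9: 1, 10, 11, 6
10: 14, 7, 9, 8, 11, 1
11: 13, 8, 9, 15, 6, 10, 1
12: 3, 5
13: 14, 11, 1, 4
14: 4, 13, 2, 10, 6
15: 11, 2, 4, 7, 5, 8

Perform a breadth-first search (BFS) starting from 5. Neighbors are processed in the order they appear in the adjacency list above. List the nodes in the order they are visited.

Visit 5; enqueue 7, 12, 4, 15 → queue [7, 12, 4, 15]
Visit 7; enqueue 10 → queue [12, 4, 15, 10]
Visit 12; enqueue 3 → queue [4, 15, 10, 3]
Visit 4; enqueue 8, 14, 13, 6, 2 → queue [15, 10, 3, 8, 14, 13, 6, 2]
Visit 15; enqueue 11 → queue [10, 3, 8, 14, 13, 6, 2, 11]
Visit 10; enqueue 9, 1 → queue [3, 8, 14, 13, 6, 2, 11, 9, 1]
Visit 3 → queue [8, 14, 13, 6, 2, 11, 9, 1]
Visit 8 → queue [14, 13, 6, 2, 11, 9, 1]
Visit 14 → queue [13, 6, 2, 11, 9, 1]
Visit 13 → queue [6, 2, 11, 9, 1]
Visit 6 → queue [2, 11, 9, 1]
Visit 2 → queue [11, 9, 1]
Visit 11 → queue [9, 1]
Visit 9 → queue [1]
Visit 1 → queue []

5 → 7 → 12 → 4 → 15 → 10 → 3 → 8 → 14 → 13 → 6 → 2 → 11 → 9 → 1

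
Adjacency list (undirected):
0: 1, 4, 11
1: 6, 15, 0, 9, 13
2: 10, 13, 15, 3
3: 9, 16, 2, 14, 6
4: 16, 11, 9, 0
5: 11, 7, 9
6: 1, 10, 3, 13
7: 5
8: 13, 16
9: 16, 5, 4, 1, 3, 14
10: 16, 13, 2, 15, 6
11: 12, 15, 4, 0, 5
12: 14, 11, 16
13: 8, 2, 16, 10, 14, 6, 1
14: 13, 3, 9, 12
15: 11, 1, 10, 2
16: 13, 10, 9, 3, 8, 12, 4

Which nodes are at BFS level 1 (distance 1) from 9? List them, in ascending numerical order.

1, 3, 4, 5, 14, 16

Level 0: 9
Level 1: 1, 3, 4, 5, 14, 16
Level 2: 0, 2, 6, 7, 8, 10, 11, 12, 13, 15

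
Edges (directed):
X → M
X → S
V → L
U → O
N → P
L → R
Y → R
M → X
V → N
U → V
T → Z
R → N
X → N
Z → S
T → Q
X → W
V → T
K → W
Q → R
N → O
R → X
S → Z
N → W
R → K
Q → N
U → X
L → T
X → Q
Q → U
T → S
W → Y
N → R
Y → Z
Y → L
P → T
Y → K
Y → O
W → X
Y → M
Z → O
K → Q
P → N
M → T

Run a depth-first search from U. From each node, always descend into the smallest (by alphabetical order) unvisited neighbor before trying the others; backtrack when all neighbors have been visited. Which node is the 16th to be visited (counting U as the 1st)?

Visit U
U → O
U → V
V → L
L → R
R → K
K → Q
Q → N
N → P
P → T
T → S
S → Z
N → W
W → X
X → M
W → Y

Visit order: U, O, V, L, R, K, Q, N, P, T, S, Z, W, X, M, Y

Y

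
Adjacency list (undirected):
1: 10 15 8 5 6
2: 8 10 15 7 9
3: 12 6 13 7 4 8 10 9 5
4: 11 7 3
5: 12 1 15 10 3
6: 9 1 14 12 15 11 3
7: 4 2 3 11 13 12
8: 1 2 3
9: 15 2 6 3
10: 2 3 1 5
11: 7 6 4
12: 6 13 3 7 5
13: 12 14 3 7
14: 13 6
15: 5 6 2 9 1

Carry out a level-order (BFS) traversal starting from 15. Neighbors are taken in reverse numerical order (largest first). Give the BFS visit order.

15, 9, 6, 5, 2, 1, 3, 14, 12, 11, 10, 8, 7, 13, 4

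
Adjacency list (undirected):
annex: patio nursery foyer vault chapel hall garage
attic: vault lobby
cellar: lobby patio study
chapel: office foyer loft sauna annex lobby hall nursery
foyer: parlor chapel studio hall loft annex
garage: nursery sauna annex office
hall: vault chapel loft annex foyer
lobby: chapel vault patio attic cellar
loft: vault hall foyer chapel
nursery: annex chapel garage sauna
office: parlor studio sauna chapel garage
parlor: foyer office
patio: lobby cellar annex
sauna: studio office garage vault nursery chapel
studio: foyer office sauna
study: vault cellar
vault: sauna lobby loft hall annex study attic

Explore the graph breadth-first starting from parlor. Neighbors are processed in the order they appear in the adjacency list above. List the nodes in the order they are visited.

Visit parlor; enqueue foyer, office → queue [foyer, office]
Visit foyer; enqueue chapel, studio, hall, loft, annex → queue [office, chapel, studio, hall, loft, annex]
Visit office; enqueue sauna, garage → queue [chapel, studio, hall, loft, annex, sauna, garage]
Visit chapel; enqueue lobby, nursery → queue [studio, hall, loft, annex, sauna, garage, lobby, nursery]
Visit studio → queue [hall, loft, annex, sauna, garage, lobby, nursery]
Visit hall; enqueue vault → queue [loft, annex, sauna, garage, lobby, nursery, vault]
Visit loft → queue [annex, sauna, garage, lobby, nursery, vault]
Visit annex; enqueue patio → queue [sauna, garage, lobby, nursery, vault, patio]
Visit sauna → queue [garage, lobby, nursery, vault, patio]
Visit garage → queue [lobby, nursery, vault, patio]
Visit lobby; enqueue attic, cellar → queue [nursery, vault, patio, attic, cellar]
Visit nursery → queue [vault, patio, attic, cellar]
Visit vault; enqueue study → queue [patio, attic, cellar, study]
Visit patio → queue [attic, cellar, study]
Visit attic → queue [cellar, study]
Visit cellar → queue [study]
Visit study → queue []

parlor foyer office chapel studio hall loft annex sauna garage lobby nursery vault patio attic cellar study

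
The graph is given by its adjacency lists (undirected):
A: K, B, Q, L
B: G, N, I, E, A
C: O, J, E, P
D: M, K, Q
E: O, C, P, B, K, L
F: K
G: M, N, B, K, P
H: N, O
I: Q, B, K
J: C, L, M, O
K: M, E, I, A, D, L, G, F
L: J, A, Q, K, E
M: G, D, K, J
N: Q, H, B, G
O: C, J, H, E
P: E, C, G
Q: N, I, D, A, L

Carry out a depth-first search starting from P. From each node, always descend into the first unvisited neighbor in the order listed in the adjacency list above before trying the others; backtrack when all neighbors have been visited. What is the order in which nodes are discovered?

P → E → O → C → J → L → A → K → M → G → N → Q → I → B → D → H → F

Visit P
P → E
E → O
O → C
C → J
J → L
L → A
A → K
K → M
M → G
G → N
N → Q
Q → I
I → B
Q → D
N → H
K → F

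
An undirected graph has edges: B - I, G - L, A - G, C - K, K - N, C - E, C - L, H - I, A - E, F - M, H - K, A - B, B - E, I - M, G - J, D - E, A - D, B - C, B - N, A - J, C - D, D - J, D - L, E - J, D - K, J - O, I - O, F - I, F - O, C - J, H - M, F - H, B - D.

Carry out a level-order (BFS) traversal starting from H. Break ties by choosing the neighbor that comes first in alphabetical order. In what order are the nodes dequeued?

H, F, I, K, M, O, B, C, D, N, J, A, E, L, G

Visit H; enqueue F, I, K, M → queue [F, I, K, M]
Visit F; enqueue O → queue [I, K, M, O]
Visit I; enqueue B → queue [K, M, O, B]
Visit K; enqueue C, D, N → queue [M, O, B, C, D, N]
Visit M → queue [O, B, C, D, N]
Visit O; enqueue J → queue [B, C, D, N, J]
Visit B; enqueue A, E → queue [C, D, N, J, A, E]
Visit C; enqueue L → queue [D, N, J, A, E, L]
Visit D → queue [N, J, A, E, L]
Visit N → queue [J, A, E, L]
Visit J; enqueue G → queue [A, E, L, G]
Visit A → queue [E, L, G]
Visit E → queue [L, G]
Visit L → queue [G]
Visit G → queue []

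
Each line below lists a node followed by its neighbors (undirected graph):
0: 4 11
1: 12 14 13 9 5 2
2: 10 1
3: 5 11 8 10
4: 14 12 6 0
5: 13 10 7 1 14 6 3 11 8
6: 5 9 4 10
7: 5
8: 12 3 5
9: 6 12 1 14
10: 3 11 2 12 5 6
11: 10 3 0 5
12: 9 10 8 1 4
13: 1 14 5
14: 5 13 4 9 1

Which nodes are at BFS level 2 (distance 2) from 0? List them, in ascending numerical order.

3, 5, 6, 10, 12, 14

Level 0: 0
Level 1: 4, 11
Level 2: 3, 5, 6, 10, 12, 14
Level 3: 1, 2, 7, 8, 9, 13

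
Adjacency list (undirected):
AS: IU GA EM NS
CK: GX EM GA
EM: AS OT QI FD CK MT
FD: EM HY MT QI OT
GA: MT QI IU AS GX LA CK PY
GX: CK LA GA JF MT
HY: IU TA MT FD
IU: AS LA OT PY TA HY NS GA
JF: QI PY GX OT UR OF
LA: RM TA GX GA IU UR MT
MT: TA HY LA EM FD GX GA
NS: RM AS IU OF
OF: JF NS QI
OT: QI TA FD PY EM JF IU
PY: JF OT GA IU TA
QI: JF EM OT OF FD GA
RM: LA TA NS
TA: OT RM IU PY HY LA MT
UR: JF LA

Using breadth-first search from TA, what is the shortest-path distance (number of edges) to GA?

2

Level 0: TA
Level 1: HY, IU, LA, MT, OT, PY, RM
Level 2: AS, EM, FD, GA, GX, JF, NS, QI, UR
Level 3: CK, OF
GA first appears at level 2.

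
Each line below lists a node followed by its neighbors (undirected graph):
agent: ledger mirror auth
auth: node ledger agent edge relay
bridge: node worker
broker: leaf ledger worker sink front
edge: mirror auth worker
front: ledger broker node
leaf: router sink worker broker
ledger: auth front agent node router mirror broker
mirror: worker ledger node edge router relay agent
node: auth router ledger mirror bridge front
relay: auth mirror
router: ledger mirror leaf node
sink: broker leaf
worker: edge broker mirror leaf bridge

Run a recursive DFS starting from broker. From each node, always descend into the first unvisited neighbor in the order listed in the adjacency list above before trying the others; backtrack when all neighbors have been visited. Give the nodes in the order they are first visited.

broker, leaf, router, ledger, auth, node, mirror, worker, edge, bridge, relay, agent, front, sink

Visit broker
broker → leaf
leaf → router
router → ledger
ledger → auth
auth → node
node → mirror
mirror → worker
worker → edge
worker → bridge
mirror → relay
mirror → agent
node → front
leaf → sink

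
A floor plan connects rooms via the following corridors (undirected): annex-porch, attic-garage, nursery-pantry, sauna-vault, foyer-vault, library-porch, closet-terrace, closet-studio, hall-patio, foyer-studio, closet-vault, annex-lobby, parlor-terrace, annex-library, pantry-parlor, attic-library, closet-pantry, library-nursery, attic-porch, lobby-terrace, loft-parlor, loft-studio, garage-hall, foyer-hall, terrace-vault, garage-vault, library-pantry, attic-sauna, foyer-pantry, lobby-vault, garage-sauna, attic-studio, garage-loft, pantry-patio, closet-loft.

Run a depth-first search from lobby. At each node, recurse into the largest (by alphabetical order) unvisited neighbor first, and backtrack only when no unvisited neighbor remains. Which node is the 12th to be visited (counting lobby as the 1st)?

loft

Visit lobby
lobby → vault
vault → terrace
terrace → parlor
parlor → pantry
pantry → patio
patio → hall
hall → garage
garage → sauna
sauna → attic
attic → studio
studio → loft
loft → closet
studio → foyer
attic → porch
porch → library
library → nursery
library → annex

Visit order: lobby, vault, terrace, parlor, pantry, patio, hall, garage, sauna, attic, studio, loft, closet, foyer, porch, library, nursery, annex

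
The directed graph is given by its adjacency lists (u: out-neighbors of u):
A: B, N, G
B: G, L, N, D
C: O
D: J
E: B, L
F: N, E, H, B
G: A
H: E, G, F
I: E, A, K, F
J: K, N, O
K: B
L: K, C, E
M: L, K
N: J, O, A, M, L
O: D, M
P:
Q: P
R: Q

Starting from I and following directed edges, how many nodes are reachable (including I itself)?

BFS from I visits: I, A, E, F, K, B, G, N, L, H, D, J, M, O, C
Reachable nodes: 15 of 18 total.

15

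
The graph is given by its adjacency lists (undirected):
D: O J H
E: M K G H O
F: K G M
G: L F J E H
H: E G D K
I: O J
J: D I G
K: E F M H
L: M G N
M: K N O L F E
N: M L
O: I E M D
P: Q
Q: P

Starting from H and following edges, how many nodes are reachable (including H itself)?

12

BFS from H visits: H, E, G, D, K, M, O, L, F, J, N, I
Reachable nodes: 12 of 14 total.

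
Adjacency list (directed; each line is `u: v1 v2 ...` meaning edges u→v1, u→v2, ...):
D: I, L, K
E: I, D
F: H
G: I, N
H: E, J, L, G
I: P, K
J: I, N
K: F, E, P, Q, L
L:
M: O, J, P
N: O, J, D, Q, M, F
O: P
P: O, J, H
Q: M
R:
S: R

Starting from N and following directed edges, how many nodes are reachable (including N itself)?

BFS from N visits: N, O, J, D, Q, M, F, P, I, L, K, H, E, G
Reachable nodes: 14 of 16 total.

14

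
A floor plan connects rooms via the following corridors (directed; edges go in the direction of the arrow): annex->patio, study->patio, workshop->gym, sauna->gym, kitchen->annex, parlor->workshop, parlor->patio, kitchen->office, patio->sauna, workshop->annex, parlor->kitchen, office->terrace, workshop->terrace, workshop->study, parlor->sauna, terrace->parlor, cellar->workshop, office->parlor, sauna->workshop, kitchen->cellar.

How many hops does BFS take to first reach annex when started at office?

3

Level 0: office
Level 1: parlor, terrace
Level 2: kitchen, patio, sauna, workshop
Level 3: annex, cellar, gym, study
annex first appears at level 3.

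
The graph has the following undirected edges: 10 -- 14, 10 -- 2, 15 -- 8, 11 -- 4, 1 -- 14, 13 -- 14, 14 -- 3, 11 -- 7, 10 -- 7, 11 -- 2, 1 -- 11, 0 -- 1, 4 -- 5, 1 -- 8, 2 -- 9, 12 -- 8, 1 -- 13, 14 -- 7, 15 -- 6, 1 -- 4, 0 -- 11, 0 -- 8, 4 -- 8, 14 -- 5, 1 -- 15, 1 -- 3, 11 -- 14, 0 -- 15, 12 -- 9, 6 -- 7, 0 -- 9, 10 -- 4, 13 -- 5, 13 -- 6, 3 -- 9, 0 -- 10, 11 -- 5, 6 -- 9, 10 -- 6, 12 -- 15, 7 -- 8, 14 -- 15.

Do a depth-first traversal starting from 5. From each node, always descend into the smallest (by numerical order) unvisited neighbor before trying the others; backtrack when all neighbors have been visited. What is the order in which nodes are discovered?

Visit 5
5 → 4
4 → 1
1 → 0
0 → 8
8 → 7
7 → 6
6 → 9
9 → 2
2 → 10
10 → 14
14 → 3
14 → 11
14 → 13
14 → 15
15 → 12

5 → 4 → 1 → 0 → 8 → 7 → 6 → 9 → 2 → 10 → 14 → 3 → 11 → 13 → 15 → 12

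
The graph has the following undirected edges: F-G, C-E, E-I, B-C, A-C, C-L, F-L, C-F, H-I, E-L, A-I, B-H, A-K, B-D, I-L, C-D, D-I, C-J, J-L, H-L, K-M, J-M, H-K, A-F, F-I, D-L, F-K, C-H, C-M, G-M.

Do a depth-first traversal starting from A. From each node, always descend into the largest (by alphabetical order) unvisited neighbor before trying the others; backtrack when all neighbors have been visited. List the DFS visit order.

Visit A
A → K
K → M
M → J
J → L
L → I
I → H
H → C
C → F
F → G
C → E
C → D
D → B

A → K → M → J → L → I → H → C → F → G → E → D → B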